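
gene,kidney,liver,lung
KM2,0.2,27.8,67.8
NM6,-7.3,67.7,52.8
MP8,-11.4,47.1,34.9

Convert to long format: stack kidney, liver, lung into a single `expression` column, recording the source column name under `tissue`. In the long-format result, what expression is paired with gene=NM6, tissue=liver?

Unpivoting turns each (gene, wide-column) pair into one long row.
The wide cell at row NM6, column liver holds 67.7, so the long row (NM6, liver) has expression=67.7.

67.7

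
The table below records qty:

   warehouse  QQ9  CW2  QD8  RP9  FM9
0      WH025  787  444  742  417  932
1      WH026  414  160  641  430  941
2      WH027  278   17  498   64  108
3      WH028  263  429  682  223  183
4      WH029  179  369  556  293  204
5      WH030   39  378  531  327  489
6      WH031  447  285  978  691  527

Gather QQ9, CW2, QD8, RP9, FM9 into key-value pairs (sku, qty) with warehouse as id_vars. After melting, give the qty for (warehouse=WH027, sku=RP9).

64

Unpivoting turns each (warehouse, wide-column) pair into one long row.
The wide cell at row WH027, column RP9 holds 64, so the long row (WH027, RP9) has qty=64.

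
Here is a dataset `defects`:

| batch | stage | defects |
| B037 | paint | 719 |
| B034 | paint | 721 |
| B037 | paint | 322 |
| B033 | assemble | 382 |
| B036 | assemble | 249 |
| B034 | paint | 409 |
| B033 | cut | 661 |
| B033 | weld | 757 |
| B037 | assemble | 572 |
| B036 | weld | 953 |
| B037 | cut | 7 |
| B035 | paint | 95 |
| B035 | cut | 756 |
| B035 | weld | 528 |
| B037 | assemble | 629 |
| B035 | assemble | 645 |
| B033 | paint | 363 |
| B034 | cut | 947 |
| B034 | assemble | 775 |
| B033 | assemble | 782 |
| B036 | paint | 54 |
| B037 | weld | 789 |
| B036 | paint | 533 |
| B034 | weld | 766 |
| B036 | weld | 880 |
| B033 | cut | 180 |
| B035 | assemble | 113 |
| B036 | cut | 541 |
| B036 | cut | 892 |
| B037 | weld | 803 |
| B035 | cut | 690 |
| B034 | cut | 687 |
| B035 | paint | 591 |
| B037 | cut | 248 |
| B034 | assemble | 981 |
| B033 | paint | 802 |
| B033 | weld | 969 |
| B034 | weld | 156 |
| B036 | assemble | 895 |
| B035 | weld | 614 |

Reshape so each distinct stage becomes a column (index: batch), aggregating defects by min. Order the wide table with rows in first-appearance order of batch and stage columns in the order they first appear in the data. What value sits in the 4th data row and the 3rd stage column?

With rows in first-appearance order of batch, row 4 is batch=B036. stage columns in first-appearance order: paint, assemble, cut, weld; column 3 is cut.
Long rows with batch=B036, stage=cut: min(541, 892) = 541.

541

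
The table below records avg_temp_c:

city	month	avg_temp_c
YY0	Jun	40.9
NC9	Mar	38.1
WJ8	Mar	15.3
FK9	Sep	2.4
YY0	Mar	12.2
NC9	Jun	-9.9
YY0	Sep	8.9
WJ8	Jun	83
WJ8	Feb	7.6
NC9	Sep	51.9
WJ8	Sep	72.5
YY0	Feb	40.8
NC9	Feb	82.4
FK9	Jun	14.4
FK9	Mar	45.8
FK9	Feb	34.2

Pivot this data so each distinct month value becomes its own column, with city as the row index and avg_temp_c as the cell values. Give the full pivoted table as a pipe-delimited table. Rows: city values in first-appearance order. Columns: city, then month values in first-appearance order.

| city | Jun | Mar | Sep | Feb |
| YY0 | 40.9 | 12.2 | 8.9 | 40.8 |
| NC9 | -9.9 | 38.1 | 51.9 | 82.4 |
| WJ8 | 83 | 15.3 | 72.5 | 7.6 |
| FK9 | 14.4 | 45.8 | 2.4 | 34.2 |

Columns: city plus the 4 distinct month values (Jun, Mar, Sep, Feb).
For example, row YY0 column Jun takes avg_temp_c=40.9 from the long row (YY0, Jun).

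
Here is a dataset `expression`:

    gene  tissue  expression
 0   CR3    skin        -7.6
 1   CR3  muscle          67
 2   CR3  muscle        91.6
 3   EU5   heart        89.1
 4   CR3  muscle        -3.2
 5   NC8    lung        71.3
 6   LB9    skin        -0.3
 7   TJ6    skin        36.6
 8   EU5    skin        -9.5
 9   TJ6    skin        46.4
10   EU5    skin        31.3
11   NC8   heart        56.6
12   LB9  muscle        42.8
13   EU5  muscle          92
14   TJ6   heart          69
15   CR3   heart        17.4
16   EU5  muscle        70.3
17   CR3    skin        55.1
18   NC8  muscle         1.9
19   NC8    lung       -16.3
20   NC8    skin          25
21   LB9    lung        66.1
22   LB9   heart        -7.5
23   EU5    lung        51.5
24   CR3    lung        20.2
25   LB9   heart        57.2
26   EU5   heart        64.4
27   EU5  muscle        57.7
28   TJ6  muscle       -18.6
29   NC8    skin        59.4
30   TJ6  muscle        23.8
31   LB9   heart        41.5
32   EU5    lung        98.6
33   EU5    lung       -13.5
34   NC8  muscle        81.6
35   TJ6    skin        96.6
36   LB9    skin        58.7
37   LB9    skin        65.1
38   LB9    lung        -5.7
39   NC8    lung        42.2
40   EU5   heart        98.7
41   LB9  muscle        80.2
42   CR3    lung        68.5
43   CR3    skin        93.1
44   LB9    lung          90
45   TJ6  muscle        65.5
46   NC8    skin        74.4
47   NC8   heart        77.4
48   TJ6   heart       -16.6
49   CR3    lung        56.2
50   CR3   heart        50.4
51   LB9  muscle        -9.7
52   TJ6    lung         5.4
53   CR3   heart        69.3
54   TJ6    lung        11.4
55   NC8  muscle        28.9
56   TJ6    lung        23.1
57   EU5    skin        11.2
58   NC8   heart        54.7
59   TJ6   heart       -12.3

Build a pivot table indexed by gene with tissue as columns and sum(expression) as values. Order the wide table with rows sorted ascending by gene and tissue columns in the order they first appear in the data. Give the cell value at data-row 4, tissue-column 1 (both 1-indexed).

158.8

With rows sorted ascending by gene, row 4 is gene=NC8. tissue columns in first-appearance order: skin, muscle, heart, lung; column 1 is skin.
Long rows with gene=NC8, tissue=skin: 25 + 59.4 + 74.4 = 158.8.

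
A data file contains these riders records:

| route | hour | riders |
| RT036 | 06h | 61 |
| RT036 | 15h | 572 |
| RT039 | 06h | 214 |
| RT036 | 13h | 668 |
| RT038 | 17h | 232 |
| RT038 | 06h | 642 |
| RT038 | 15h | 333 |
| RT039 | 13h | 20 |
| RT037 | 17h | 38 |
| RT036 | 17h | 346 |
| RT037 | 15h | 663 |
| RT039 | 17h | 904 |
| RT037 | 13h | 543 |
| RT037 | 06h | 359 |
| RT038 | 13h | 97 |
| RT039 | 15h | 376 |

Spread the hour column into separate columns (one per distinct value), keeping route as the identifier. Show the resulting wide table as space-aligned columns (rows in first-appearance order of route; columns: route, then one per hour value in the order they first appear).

route  06h  15h  13h  17h
RT036  61   572  668  346
RT039  214  376  20   904
RT038  642  333  97   232
RT037  359  663  543  38 

Columns: route plus the 4 distinct hour values (06h, 15h, 13h, 17h).
For example, row RT036 column 06h takes riders=61 from the long row (RT036, 06h).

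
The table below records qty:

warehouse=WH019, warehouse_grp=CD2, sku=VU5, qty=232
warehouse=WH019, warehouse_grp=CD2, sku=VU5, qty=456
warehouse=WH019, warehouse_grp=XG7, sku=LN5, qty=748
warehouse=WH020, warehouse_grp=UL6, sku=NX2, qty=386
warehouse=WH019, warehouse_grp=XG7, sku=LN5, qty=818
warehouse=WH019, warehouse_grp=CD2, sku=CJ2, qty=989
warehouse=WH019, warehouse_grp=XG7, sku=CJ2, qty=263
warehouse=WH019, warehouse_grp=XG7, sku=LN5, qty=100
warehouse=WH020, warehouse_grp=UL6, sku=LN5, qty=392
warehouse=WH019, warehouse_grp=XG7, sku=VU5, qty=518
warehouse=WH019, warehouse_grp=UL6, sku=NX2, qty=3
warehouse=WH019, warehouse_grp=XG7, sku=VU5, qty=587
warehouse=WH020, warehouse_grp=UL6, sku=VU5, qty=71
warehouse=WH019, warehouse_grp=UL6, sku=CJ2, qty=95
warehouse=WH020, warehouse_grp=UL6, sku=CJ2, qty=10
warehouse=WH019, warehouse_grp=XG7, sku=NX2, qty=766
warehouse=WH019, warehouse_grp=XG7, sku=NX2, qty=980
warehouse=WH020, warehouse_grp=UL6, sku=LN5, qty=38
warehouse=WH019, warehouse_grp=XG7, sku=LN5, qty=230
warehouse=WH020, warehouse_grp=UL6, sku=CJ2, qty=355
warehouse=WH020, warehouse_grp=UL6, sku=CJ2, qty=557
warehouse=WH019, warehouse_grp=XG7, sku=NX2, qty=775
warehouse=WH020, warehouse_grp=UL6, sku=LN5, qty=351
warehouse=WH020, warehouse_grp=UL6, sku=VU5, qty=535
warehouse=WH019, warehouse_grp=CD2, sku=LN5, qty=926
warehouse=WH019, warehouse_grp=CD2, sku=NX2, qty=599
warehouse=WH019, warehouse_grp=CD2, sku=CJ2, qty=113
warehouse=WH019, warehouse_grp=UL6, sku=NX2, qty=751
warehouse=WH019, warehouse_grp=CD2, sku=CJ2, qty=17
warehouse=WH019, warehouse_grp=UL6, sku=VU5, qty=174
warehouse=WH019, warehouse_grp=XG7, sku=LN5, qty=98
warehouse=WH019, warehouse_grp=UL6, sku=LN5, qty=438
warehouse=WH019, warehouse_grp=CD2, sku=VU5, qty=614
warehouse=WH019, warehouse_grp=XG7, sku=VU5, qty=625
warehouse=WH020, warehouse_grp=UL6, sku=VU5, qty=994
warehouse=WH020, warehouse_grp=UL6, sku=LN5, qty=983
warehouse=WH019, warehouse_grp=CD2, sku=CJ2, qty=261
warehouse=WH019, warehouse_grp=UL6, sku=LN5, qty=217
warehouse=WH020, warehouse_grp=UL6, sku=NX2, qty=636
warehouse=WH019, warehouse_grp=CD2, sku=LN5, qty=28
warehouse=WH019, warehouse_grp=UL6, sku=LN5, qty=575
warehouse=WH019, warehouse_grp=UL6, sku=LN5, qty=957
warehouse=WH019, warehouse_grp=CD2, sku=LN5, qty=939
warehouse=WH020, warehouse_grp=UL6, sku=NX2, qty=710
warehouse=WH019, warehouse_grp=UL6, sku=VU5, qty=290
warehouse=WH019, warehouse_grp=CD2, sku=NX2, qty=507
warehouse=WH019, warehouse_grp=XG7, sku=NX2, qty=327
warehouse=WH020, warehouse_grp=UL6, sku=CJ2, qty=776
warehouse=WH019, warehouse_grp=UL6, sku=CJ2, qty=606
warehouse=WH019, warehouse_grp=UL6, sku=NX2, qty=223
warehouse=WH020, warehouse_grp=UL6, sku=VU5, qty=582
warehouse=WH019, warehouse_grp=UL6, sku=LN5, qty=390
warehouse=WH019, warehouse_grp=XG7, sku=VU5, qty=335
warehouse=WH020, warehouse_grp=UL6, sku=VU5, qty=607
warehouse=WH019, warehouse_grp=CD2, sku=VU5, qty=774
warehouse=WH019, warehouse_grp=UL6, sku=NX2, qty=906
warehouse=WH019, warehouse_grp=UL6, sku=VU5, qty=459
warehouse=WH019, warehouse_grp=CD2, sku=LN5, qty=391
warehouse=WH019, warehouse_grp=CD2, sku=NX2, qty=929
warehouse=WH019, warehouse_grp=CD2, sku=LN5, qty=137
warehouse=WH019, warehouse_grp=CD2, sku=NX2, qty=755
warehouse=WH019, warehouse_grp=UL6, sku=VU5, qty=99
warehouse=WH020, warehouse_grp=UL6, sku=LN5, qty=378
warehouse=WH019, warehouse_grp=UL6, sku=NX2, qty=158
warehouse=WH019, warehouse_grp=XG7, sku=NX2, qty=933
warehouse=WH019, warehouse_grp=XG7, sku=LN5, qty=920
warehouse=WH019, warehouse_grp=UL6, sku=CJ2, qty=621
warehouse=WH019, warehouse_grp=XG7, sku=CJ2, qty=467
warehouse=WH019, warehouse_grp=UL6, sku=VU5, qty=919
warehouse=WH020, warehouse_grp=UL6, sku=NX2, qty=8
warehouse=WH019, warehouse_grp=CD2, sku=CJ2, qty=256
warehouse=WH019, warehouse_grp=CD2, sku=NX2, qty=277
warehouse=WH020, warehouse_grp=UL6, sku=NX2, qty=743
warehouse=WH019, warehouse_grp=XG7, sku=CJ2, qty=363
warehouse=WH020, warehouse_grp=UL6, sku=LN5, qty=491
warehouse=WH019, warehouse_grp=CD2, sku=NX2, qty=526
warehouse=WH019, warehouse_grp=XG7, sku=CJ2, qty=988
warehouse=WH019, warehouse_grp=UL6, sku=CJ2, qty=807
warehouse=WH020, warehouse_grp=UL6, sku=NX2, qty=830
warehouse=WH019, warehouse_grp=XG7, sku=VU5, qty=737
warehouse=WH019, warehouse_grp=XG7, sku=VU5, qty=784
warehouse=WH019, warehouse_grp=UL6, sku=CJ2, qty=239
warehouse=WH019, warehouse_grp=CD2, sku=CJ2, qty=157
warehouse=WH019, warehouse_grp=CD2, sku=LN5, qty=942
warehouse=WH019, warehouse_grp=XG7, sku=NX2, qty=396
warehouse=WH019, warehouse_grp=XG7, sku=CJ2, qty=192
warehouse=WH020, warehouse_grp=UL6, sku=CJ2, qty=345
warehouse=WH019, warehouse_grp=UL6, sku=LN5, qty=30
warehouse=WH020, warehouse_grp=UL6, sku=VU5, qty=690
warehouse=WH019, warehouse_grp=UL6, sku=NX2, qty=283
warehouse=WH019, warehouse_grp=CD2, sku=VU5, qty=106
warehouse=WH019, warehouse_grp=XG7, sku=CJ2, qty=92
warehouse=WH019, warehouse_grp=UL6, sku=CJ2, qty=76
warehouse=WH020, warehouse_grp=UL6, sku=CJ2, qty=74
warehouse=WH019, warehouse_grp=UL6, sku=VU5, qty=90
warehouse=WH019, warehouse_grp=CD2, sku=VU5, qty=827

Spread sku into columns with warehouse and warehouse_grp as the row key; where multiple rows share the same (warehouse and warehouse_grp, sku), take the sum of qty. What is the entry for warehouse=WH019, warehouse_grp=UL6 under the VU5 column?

2031

Rows with warehouse=WH019, warehouse_grp=UL6 and sku=VU5: qty values are 174, 290, 459, 99, 919, 90.
174 + 290 + 459 + 99 + 919 + 90 = 2031.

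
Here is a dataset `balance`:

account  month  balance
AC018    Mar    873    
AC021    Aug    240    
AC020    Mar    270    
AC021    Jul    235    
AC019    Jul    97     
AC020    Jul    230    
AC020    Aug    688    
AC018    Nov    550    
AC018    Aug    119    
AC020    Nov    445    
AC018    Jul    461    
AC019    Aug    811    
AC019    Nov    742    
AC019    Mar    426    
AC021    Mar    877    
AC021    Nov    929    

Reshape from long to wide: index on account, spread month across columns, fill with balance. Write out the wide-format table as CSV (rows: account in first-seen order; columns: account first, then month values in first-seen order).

account,Mar,Aug,Jul,Nov
AC018,873,119,461,550
AC021,877,240,235,929
AC020,270,688,230,445
AC019,426,811,97,742

Columns: account plus the 4 distinct month values (Mar, Aug, Jul, Nov).
For example, row AC018 column Mar takes balance=873 from the long row (AC018, Mar).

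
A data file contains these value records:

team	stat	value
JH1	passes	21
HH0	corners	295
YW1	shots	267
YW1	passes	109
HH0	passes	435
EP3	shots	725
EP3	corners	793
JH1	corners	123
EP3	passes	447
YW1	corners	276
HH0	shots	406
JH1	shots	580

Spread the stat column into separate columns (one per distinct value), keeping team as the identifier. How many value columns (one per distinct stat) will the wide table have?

3

3 distinct stat values: corners, passes, shots.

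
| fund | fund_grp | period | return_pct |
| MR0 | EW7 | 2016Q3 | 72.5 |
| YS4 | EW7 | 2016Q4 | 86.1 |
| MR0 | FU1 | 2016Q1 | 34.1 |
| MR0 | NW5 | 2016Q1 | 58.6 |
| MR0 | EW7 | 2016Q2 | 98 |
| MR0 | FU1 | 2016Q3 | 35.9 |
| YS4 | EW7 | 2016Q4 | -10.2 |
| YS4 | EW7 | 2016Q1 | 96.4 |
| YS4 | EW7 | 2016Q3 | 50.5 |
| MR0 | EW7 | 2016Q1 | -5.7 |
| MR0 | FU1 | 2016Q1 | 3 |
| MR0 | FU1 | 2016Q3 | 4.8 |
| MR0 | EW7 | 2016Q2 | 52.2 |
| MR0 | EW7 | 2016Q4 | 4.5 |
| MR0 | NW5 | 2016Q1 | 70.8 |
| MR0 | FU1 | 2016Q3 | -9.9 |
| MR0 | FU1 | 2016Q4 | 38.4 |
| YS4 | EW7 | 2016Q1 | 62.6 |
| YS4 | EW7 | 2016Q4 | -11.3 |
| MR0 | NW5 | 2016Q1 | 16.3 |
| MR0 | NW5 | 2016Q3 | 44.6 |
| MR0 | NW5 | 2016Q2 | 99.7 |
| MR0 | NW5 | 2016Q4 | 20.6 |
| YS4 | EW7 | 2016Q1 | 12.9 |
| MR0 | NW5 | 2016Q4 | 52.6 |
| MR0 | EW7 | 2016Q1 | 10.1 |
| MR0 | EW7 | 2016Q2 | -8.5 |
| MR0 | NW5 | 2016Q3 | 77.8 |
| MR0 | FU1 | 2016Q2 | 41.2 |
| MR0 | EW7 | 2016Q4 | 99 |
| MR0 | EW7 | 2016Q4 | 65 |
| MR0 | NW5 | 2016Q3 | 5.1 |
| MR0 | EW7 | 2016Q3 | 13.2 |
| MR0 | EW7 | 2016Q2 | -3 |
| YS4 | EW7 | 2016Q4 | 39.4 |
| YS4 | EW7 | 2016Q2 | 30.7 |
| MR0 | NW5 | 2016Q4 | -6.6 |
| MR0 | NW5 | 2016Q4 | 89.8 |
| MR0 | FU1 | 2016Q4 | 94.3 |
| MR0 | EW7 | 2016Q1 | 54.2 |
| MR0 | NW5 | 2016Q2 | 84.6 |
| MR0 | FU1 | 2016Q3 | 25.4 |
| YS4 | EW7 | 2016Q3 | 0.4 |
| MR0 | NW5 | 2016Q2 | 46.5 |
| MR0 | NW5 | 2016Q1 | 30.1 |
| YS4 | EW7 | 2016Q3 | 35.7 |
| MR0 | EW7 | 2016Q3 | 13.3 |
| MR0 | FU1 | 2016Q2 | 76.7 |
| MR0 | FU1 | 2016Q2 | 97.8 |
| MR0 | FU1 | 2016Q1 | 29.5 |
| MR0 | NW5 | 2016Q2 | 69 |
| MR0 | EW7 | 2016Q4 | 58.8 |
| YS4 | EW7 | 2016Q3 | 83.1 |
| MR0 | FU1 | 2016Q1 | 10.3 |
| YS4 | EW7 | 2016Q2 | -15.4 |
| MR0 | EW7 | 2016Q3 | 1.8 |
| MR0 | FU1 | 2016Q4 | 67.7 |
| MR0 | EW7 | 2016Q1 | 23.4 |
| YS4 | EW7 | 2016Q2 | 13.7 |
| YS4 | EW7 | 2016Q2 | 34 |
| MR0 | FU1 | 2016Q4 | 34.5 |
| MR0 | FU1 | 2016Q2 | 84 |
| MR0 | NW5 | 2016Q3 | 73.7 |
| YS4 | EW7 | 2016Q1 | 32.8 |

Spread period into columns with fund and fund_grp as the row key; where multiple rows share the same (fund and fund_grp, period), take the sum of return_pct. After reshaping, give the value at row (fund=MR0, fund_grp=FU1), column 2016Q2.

299.7

Rows with fund=MR0, fund_grp=FU1 and period=2016Q2: return_pct values are 41.2, 76.7, 97.8, 84.
41.2 + 76.7 + 97.8 + 84 = 299.7.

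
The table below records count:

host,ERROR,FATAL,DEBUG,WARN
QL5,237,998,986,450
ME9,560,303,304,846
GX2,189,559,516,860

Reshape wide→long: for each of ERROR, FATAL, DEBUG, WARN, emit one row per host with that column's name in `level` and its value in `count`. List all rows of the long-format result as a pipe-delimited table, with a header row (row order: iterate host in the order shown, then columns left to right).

| host | level | count |
| QL5 | ERROR | 237 |
| QL5 | FATAL | 998 |
| QL5 | DEBUG | 986 |
| QL5 | WARN | 450 |
| ME9 | ERROR | 560 |
| ME9 | FATAL | 303 |
| ME9 | DEBUG | 304 |
| ME9 | WARN | 846 |
| GX2 | ERROR | 189 |
| GX2 | FATAL | 559 |
| GX2 | DEBUG | 516 |
| GX2 | WARN | 860 |

Each (host, column) pair becomes one row: 3 × 4 = 12 rows.
For example, (QL5, ERROR) → count=237.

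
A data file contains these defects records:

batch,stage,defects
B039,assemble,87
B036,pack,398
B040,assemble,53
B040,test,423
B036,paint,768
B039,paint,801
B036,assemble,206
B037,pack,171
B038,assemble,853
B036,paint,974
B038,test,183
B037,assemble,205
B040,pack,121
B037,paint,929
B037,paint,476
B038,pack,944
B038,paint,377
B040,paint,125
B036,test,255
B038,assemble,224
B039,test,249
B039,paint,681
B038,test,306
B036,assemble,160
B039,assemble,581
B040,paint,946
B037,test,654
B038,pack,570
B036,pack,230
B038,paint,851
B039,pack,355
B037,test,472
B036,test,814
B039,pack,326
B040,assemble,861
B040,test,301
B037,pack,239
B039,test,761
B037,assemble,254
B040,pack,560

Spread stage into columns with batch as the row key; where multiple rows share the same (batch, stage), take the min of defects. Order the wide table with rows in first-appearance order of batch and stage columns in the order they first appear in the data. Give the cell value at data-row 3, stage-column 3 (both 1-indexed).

301

With rows in first-appearance order of batch, row 3 is batch=B040. stage columns in first-appearance order: assemble, pack, test, paint; column 3 is test.
Long rows with batch=B040, stage=test: min(423, 301) = 301.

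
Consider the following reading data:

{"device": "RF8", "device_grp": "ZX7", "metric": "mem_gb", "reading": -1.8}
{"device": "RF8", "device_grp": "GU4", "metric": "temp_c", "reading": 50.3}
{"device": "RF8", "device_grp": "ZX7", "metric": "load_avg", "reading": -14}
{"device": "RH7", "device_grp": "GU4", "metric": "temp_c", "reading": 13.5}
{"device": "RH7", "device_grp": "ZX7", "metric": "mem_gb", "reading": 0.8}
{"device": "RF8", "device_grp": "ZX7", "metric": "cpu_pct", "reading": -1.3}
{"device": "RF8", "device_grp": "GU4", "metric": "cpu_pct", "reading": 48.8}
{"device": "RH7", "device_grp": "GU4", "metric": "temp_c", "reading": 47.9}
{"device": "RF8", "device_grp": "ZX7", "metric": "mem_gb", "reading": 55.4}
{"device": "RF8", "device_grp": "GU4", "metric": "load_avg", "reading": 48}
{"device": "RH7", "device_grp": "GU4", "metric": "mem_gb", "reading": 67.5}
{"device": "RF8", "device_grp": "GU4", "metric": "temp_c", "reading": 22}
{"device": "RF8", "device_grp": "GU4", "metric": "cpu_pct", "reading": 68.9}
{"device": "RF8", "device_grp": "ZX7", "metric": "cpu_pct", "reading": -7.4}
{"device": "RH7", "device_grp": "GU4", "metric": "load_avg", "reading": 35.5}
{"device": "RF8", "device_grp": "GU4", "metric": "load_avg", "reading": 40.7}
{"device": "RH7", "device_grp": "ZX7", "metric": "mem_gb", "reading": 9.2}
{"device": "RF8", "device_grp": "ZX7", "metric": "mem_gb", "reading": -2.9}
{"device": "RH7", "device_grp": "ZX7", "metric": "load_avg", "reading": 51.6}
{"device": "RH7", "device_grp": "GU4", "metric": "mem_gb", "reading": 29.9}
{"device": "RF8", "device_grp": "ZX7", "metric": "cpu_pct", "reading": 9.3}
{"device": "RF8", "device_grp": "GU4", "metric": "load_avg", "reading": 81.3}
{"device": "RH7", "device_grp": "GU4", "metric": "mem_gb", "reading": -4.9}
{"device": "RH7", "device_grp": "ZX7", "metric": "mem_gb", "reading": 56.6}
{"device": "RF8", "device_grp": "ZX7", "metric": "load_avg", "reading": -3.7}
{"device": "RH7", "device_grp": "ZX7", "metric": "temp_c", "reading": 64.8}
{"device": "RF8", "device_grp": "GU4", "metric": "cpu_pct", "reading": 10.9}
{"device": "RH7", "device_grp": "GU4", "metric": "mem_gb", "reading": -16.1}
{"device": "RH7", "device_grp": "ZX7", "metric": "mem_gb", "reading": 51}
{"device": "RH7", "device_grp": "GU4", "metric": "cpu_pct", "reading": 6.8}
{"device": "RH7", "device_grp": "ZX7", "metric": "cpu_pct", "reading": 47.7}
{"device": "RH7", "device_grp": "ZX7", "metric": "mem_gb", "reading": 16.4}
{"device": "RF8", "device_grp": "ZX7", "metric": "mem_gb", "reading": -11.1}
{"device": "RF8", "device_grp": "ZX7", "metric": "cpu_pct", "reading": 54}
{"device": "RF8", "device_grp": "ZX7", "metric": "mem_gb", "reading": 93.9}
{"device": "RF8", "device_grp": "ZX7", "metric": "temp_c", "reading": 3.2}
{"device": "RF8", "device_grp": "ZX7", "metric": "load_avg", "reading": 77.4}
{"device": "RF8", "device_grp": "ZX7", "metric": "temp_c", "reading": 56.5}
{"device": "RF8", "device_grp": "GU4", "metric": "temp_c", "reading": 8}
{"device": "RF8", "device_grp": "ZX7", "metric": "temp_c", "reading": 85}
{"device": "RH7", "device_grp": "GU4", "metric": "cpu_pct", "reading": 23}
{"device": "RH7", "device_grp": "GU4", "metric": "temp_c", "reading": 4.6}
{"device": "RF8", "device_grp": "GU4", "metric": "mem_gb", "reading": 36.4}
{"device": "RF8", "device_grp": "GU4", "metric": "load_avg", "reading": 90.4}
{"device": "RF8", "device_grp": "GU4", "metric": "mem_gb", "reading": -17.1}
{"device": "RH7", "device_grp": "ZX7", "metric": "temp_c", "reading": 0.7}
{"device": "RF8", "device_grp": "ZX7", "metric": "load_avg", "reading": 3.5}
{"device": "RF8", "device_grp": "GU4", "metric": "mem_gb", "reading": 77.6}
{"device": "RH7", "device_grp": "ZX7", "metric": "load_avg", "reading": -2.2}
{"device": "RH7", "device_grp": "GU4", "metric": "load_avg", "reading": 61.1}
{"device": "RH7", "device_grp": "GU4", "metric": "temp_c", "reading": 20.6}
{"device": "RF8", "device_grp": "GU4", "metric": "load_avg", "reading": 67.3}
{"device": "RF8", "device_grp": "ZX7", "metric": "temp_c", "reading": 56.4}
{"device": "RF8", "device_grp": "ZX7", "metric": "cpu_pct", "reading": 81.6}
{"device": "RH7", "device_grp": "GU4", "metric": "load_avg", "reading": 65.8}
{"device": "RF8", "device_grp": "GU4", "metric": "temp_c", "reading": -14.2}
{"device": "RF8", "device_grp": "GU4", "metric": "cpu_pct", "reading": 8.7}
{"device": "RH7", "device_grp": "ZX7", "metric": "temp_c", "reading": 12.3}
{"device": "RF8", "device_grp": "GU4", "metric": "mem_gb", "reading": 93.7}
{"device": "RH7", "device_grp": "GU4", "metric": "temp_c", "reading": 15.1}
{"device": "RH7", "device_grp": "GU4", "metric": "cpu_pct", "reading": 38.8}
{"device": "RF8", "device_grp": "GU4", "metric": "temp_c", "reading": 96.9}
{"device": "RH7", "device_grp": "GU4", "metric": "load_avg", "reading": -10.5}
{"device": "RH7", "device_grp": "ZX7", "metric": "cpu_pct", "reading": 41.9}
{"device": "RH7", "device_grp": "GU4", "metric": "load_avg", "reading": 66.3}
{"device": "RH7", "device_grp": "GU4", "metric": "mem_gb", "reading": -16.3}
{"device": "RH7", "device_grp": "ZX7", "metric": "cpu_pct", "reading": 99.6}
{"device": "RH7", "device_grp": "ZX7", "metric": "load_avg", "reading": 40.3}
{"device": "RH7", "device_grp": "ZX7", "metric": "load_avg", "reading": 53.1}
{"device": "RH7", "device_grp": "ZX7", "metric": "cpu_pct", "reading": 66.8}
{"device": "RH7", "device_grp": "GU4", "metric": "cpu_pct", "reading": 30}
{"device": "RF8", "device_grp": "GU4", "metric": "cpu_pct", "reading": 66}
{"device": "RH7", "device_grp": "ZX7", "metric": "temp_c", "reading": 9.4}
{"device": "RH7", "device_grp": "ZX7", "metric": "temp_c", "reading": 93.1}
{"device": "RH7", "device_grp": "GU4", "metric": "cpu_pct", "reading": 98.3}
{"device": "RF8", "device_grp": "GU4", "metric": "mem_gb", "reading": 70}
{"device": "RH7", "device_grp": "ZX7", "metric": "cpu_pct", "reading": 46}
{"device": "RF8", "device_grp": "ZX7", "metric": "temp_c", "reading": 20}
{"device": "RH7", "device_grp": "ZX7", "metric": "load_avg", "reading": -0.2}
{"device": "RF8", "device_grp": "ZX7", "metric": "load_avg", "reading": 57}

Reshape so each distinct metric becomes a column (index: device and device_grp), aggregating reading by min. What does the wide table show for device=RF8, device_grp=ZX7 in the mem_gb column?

Rows with device=RF8, device_grp=ZX7 and metric=mem_gb: reading values are -1.8, 55.4, -2.9, -11.1, 93.9.
min(-1.8, 55.4, -2.9, -11.1, 93.9) = -11.1.

-11.1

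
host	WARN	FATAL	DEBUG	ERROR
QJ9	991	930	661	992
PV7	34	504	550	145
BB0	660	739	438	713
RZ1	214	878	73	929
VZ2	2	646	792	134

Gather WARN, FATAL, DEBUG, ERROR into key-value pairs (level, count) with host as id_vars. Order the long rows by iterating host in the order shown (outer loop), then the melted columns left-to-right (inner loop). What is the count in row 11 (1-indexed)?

20 rows total (5 × 4). Row 11: index ⌊(11-1)/4⌋ = 2 into host → BB0; (11-1) mod 4 = 2 into the melted columns → DEBUG.
So row 11 is (BB0, DEBUG, 438); count = 438.

438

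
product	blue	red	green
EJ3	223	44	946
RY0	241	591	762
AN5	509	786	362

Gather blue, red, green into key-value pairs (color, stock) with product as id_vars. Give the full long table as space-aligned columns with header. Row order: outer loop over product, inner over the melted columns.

product  color  stock
EJ3      blue   223  
EJ3      red    44   
EJ3      green  946  
RY0      blue   241  
RY0      red    591  
RY0      green  762  
AN5      blue   509  
AN5      red    786  
AN5      green  362  

Each (product, column) pair becomes one row: 3 × 3 = 9 rows.
For example, (EJ3, blue) → stock=223.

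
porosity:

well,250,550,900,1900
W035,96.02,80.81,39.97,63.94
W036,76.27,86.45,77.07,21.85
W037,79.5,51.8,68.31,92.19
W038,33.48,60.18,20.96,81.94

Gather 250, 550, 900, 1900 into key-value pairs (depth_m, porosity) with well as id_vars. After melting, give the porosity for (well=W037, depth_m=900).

Unpivoting turns each (well, wide-column) pair into one long row.
The wide cell at row W037, column 900 holds 68.31, so the long row (W037, 900) has porosity=68.31.

68.31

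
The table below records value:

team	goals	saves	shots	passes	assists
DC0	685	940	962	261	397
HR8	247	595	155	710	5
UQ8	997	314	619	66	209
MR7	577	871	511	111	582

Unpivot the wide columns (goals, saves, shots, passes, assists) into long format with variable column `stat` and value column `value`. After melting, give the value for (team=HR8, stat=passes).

Unpivoting turns each (team, wide-column) pair into one long row.
The wide cell at row HR8, column passes holds 710, so the long row (HR8, passes) has value=710.

710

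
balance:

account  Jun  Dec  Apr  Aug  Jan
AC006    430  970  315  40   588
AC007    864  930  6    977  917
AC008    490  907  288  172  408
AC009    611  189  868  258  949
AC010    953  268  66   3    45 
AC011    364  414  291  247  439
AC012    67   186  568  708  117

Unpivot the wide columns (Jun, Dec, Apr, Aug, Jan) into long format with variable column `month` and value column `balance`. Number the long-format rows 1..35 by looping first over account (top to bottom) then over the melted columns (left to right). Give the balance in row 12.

35 rows total (7 × 5). Row 12: index ⌊(12-1)/5⌋ = 2 into account → AC008; (12-1) mod 5 = 1 into the melted columns → Dec.
So row 12 is (AC008, Dec, 907); balance = 907.

907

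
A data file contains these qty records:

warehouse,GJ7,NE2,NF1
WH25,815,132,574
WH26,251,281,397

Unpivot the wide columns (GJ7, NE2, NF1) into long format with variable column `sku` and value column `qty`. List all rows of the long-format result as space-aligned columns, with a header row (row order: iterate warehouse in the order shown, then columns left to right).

warehouse  sku  qty
WH25       GJ7  815
WH25       NE2  132
WH25       NF1  574
WH26       GJ7  251
WH26       NE2  281
WH26       NF1  397

Each (warehouse, column) pair becomes one row: 2 × 3 = 6 rows.
For example, (WH25, GJ7) → qty=815.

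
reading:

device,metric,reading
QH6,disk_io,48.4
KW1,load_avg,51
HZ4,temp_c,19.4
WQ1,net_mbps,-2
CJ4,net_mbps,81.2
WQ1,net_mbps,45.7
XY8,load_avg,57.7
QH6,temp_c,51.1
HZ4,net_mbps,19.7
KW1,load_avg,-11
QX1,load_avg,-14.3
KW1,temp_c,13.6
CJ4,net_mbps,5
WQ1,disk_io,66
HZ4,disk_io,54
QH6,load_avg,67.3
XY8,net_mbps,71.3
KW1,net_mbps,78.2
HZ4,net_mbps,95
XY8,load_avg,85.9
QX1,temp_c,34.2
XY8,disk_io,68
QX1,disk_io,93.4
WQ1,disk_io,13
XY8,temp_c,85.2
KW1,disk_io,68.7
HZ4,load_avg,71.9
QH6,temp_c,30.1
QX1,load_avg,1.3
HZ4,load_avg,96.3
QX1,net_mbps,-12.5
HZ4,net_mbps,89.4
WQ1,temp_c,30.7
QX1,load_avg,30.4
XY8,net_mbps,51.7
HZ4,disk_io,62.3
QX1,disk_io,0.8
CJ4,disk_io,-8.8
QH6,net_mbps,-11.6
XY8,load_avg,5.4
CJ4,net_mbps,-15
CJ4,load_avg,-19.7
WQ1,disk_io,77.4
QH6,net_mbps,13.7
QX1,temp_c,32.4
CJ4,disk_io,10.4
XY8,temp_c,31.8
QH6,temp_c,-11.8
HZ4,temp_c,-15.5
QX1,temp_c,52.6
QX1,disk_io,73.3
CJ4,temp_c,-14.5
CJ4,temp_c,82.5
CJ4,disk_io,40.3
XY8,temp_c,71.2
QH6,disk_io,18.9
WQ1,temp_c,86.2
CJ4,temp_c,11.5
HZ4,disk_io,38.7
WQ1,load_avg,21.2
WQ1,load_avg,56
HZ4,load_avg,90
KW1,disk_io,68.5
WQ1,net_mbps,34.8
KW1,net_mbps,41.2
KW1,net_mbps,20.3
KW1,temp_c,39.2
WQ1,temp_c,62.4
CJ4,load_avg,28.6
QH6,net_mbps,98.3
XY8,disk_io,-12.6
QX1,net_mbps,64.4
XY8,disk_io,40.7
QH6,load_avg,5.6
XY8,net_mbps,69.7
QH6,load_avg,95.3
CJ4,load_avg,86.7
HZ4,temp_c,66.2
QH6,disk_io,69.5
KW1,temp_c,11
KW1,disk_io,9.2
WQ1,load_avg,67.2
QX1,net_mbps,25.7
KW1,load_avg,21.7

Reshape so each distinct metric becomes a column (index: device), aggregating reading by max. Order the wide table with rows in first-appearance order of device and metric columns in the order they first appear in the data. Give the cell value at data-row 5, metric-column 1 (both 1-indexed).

40.3

With rows in first-appearance order of device, row 5 is device=CJ4. metric columns in first-appearance order: disk_io, load_avg, temp_c, net_mbps; column 1 is disk_io.
Long rows with device=CJ4, metric=disk_io: max(-8.8, 10.4, 40.3) = 40.3.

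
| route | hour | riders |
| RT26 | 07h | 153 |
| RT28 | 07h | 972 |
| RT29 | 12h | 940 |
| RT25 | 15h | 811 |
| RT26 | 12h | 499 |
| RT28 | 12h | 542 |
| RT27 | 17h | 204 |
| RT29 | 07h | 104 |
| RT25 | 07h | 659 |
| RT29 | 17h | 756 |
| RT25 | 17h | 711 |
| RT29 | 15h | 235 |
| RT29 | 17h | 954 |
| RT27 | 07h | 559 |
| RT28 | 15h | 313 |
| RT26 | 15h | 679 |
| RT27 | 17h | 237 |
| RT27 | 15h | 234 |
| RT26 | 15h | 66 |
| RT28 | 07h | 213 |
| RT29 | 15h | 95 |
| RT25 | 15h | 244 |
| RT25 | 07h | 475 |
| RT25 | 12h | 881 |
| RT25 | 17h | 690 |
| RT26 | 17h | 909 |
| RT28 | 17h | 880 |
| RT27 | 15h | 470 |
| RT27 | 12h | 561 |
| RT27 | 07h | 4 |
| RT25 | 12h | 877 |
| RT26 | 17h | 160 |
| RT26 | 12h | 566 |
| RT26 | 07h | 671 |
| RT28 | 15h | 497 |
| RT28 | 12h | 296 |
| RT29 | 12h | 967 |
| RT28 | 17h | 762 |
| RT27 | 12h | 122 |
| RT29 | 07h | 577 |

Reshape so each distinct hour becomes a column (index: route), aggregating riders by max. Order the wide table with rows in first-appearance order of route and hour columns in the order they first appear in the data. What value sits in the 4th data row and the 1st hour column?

With rows in first-appearance order of route, row 4 is route=RT25. hour columns in first-appearance order: 07h, 12h, 15h, 17h; column 1 is 07h.
Long rows with route=RT25, hour=07h: max(659, 475) = 659.

659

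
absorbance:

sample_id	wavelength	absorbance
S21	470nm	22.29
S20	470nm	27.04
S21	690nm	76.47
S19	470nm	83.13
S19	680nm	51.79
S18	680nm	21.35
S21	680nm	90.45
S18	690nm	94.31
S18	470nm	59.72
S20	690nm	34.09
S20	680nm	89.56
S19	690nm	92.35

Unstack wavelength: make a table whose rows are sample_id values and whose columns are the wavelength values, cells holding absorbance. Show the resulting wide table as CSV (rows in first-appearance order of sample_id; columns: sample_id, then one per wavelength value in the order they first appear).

Columns: sample_id plus the 3 distinct wavelength values (470nm, 690nm, 680nm).
For example, row S21 column 470nm takes absorbance=22.29 from the long row (S21, 470nm).

sample_id,470nm,690nm,680nm
S21,22.29,76.47,90.45
S20,27.04,34.09,89.56
S19,83.13,92.35,51.79
S18,59.72,94.31,21.35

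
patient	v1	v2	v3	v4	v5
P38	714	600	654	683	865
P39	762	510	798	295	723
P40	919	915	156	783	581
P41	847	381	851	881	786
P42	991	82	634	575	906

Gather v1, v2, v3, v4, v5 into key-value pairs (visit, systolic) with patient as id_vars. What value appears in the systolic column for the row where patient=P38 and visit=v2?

Unpivoting turns each (patient, wide-column) pair into one long row.
The wide cell at row P38, column v2 holds 600, so the long row (P38, v2) has systolic=600.

600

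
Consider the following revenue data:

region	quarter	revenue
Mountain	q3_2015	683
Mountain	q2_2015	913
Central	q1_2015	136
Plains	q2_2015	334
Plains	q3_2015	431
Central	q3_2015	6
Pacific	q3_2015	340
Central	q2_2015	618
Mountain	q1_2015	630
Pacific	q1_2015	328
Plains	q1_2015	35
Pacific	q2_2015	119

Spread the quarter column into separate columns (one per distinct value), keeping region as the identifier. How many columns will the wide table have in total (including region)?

1 column for region plus 3 distinct quarter values → 4 columns.

4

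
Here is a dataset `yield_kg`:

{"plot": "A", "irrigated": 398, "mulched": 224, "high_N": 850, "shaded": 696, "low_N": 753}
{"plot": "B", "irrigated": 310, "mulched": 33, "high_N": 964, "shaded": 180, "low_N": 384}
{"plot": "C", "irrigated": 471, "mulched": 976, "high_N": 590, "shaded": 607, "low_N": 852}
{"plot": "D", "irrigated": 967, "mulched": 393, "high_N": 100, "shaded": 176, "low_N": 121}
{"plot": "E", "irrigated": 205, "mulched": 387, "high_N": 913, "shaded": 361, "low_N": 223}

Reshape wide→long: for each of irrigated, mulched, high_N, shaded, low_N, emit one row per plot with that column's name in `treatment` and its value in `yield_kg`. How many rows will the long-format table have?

5 plot values × 5 melted columns = 25 rows.

25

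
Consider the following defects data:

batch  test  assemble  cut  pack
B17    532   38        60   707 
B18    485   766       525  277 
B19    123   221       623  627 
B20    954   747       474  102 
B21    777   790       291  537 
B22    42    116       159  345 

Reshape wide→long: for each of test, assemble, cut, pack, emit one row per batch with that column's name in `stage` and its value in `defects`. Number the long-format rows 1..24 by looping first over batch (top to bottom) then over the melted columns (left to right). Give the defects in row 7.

24 rows total (6 × 4). Row 7: index ⌊(7-1)/4⌋ = 1 into batch → B18; (7-1) mod 4 = 2 into the melted columns → cut.
So row 7 is (B18, cut, 525); defects = 525.

525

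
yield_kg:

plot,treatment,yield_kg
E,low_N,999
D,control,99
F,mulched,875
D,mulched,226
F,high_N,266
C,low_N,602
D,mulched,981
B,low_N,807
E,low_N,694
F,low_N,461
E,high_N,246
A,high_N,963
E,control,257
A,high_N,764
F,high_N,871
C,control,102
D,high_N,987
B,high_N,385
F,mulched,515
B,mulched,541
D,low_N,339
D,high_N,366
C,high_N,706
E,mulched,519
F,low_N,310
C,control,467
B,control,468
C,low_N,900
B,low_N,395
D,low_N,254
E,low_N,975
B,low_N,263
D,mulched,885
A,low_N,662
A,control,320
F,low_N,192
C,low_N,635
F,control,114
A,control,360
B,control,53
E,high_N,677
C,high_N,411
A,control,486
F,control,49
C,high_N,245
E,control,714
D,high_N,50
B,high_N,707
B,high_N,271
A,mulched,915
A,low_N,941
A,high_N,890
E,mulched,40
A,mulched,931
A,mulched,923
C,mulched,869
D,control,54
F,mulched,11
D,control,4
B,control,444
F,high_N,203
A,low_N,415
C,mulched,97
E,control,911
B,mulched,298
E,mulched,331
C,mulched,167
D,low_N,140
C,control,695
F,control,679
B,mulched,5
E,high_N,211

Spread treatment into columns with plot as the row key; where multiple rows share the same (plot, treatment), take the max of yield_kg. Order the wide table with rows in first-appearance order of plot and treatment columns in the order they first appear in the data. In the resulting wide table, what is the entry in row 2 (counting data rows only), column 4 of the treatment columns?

987

With rows in first-appearance order of plot, row 2 is plot=D. treatment columns in first-appearance order: low_N, control, mulched, high_N; column 4 is high_N.
Long rows with plot=D, treatment=high_N: max(987, 366, 50) = 987.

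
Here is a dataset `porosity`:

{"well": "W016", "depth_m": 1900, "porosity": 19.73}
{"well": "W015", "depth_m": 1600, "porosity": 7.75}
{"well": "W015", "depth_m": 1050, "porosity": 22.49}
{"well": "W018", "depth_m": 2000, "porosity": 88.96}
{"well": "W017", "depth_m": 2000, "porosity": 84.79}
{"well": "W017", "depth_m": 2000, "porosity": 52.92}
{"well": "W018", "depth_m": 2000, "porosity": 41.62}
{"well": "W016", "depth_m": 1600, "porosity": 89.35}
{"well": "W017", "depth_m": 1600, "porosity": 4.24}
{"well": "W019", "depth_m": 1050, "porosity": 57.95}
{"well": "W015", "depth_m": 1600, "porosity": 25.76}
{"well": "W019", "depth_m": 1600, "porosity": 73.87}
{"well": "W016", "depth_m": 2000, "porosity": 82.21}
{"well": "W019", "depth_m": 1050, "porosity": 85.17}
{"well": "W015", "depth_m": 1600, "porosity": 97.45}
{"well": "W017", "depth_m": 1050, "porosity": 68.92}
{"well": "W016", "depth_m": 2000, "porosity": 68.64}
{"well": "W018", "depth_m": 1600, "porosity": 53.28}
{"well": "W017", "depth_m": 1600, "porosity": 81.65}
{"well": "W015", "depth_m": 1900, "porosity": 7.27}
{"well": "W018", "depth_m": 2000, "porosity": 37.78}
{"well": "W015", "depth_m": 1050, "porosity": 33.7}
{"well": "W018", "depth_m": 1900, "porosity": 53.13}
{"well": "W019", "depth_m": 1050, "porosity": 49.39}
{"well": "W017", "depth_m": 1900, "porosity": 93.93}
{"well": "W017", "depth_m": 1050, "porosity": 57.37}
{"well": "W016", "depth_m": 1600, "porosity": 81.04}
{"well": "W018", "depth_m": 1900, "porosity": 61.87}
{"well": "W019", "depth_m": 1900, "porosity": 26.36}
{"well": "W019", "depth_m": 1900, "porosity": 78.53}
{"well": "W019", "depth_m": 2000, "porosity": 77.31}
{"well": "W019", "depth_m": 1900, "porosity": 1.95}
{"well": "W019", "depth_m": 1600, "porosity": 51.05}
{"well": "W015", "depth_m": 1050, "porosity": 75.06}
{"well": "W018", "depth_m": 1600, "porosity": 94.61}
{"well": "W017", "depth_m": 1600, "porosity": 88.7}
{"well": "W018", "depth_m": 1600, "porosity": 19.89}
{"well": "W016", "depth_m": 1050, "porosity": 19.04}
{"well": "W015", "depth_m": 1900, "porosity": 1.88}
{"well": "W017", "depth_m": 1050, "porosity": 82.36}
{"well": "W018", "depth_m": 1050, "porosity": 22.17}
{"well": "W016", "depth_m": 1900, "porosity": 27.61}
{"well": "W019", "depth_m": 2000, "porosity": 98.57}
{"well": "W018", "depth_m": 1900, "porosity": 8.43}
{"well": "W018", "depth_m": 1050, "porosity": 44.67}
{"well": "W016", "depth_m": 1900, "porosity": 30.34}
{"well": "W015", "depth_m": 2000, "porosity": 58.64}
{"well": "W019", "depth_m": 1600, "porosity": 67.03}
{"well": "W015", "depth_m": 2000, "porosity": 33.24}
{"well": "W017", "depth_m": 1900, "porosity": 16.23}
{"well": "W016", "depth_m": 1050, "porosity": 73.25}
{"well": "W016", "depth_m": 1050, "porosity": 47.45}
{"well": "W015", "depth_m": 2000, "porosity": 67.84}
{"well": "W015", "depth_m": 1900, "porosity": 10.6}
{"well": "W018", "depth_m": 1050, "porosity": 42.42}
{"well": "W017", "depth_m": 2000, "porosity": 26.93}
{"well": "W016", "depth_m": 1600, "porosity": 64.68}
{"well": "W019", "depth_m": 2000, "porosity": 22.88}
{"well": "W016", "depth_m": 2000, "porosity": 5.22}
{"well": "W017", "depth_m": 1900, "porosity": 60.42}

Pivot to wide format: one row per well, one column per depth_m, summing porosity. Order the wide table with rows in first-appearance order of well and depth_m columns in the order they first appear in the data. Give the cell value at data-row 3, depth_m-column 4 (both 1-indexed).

With rows in first-appearance order of well, row 3 is well=W018. depth_m columns in first-appearance order: 1900, 1600, 1050, 2000; column 4 is 2000.
Long rows with well=W018, depth_m=2000: 88.96 + 41.62 + 37.78 = 168.36.

168.36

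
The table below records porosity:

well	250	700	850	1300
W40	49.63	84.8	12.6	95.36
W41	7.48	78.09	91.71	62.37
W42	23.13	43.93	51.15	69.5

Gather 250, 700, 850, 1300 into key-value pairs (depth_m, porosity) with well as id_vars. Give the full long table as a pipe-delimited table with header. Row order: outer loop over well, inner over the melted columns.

Each (well, column) pair becomes one row: 3 × 4 = 12 rows.
For example, (W40, 250) → porosity=49.63.

| well | depth_m | porosity |
| W40 | 250 | 49.63 |
| W40 | 700 | 84.8 |
| W40 | 850 | 12.6 |
| W40 | 1300 | 95.36 |
| W41 | 250 | 7.48 |
| W41 | 700 | 78.09 |
| W41 | 850 | 91.71 |
| W41 | 1300 | 62.37 |
| W42 | 250 | 23.13 |
| W42 | 700 | 43.93 |
| W42 | 850 | 51.15 |
| W42 | 1300 | 69.5 |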